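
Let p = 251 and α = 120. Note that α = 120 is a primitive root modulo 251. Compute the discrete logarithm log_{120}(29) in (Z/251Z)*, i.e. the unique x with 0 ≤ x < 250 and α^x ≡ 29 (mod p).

33

Baby-step giant-step with m = ceil(sqrt(250)) = 16.
Baby table (120^j mod 251 for j=0..15):
  0:1  1:120  2:93  3:116  4:115  5:246  6:153  7:37
  8:173  9:178  10:25  11:239  12:66  13:139  14:114  15:126
Giant step factor: 120^(-16) ≡ 205 (mod 251).
Scan 29·205^i mod 251 for i = 0, 1, …:
  i=0: 29   i=1: 172   i=2: 120
Match at i=2, j=1: x = 2·16 + 1 = 33.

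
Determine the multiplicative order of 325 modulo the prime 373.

93

The order of 325 must divide p − 1 = 372 = 2^2 · 3 · 31.
Divisors: 1, 2, 3, 4, 6, 12, 31, 62, 93, 124, 186, 372.
Check each in increasing order: 325^1 ≡ 325;  325^2 ≡ 66;  325^3 ≡ 189;  325^4 ≡ 253;  325^6 ≡ 286;  325^12 ≡ 109;  325^31 ≡ 88;  325^62 ≡ 284;  325^93 ≡ 1.
Smallest exponent giving 1 is 93.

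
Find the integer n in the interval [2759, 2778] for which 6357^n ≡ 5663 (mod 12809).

Compute 6357^2759 mod 12809 = 5017, then multiply by 6357 repeatedly:
  6357^2759=5017  6357^2760=11468  6357^2761=6057  6357^2762=495  6357^2763=8510
  6357^2764=5663
Found 5663 at exponent 2764.

2764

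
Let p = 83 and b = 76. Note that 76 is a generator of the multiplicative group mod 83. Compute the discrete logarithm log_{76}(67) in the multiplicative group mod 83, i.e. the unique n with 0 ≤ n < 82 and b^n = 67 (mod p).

Successive powers of 76 modulo 83:
  76^0=1  76^1=76  76^2=49  76^3=72  76^4=77  76^5=42
  76^6=38  76^7=66  76^8=36  76^9=80  76^10=21  76^11=19
  76^12=33  76^13=18  76^14=40  76^15=52  76^16=51  76^17=58
  76^18=9  76^19=20  76^20=26  76^21=67
So 76^21 ≡ 67 (mod 83), giving n = 21.

21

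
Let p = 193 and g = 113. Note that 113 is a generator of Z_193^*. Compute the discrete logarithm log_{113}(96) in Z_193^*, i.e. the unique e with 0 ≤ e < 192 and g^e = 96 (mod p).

Baby-step giant-step with m = ceil(sqrt(192)) = 14.
Baby table (113^j mod 193 for j=0..13):
  0:1  1:113  2:31  3:29  4:189  5:127  6:69  7:77
  8:16  9:71  10:110  11:78  12:129  13:102
Giant step factor: 113^(-14) ≡ 25 (mod 193).
Scan 96·25^i mod 193 for i = 0, 1, …:
  i=0: 96   i=1: 84   i=2: 170   i=3: 4
  i=4: 100   i=5: 184   i=6: 161   i=7: 165
  i=8: 72   i=9: 63   i=10: 31
Match at i=10, j=2: e = 10·14 + 2 = 142.

142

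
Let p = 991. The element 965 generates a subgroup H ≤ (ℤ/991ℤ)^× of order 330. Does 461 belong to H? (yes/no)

no

461 ∈ ⟨965⟩ iff 461^330 ≡ 1 (mod 991), since |⟨965⟩| = 330.
461^330 mod 991 = 113.
Since 113 ≠ 1, 461 does not lie in the subgroup.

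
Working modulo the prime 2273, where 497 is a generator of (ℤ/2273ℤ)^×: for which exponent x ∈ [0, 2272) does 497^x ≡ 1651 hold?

1388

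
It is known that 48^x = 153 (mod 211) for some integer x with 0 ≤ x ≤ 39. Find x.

15

Compute 48^0 mod 211 = 1, then multiply by 48 repeatedly:
  48^0=1  48^1=48  48^2=194  48^3=28  48^4=78
  48^5=157  48^6=151  48^7=74  48^8=176  48^9=8
  48^10=173  48^11=75  48^12=13  48^13=202  48^14=201
  48^15=153
Found 153 at exponent 15.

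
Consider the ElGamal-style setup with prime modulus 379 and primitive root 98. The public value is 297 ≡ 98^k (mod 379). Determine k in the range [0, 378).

Baby-step giant-step with m = ceil(sqrt(378)) = 20.
Baby table (98^j mod 379 for j=0..19):
  0:1  1:98  2:129  3:135  4:344  5:360  6:33  7:202
  8:88  9:286  10:361  11:131  12:331  13:223  14:251  15:342
  16:164  17:154  18:311  19:158
Giant step factor: 98^(-20) ≡ 62 (mod 379).
Scan 297·62^i mod 379 for i = 0, 1, …:
  i=0: 297   i=1: 222   i=2: 120   i=3: 239
  i=4: 37   i=5: 20   i=6: 103   i=7: 322
  i=8: 256   i=9: 333     …   i=13: 30
  i=14: 344
Match at i=14, j=4: k = 14·20 + 4 = 284.

284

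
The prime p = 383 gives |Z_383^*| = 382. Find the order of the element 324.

191

The order of 324 must divide p − 1 = 382 = 2 · 191.
Divisors: 1, 2, 191, 382.
Check each in increasing order: 324^1 ≡ 324;  324^2 ≡ 34;  324^191 ≡ 1.
Smallest exponent giving 1 is 191.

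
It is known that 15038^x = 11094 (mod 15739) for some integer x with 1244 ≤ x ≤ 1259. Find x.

1258

Compute 15038^1244 mod 15739 = 6257, then multiply by 15038 repeatedly:
  15038^1244=6257  15038^1245=5024  15038^1246=3712  15038^1247=10562  15038^1248=9107
  15038^1249=6027  15038^1250=8864  15038^1251=3241  15038^1252=10214  15038^1253=1231
  15038^1254=2714  15038^1255=1905  15038^1256=2410  15038^1257=10402  15038^1258=11094
Found 11094 at exponent 1258.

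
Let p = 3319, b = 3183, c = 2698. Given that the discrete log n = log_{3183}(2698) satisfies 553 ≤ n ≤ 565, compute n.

Compute 3183^553 mod 3319 = 1792, then multiply by 3183 repeatedly:
  3183^553=1792  3183^554=1894  3183^555=1298  3183^556=2698
Found 2698 at exponent 556.

556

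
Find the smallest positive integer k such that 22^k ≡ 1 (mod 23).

2

The order of 22 must divide p − 1 = 22 = 2 · 11.
Divisors: 1, 2, 11, 22.
Check each in increasing order: 22^1 ≡ 22;  22^2 ≡ 1.
Smallest exponent giving 1 is 2.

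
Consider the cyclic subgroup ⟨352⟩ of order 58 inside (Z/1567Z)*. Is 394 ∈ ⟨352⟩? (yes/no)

yes

394 ∈ ⟨352⟩ iff 394^58 ≡ 1 (mod 1567), since |⟨352⟩| = 58.
394^58 mod 1567 = 1.
Since 1 = 1, 394 lies in the subgroup.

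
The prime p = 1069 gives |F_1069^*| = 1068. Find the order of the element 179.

356

The order of 179 must divide p − 1 = 1068 = 2^2 · 3 · 89.
Divisors: 1, 2, 3, 4, 6, 12, 89, 178, 267, 356, 534, 1068.
Check each in increasing order: 179^1 ≡ 179;  179^2 ≡ 1040;  179^3 ≡ 154;  179^4 ≡ 841;  179^6 ≡ 198;  179^12 ≡ 720;  179^89 ≡ 249;  179^178 ≡ 1068;  179^267 ≡ 820;  179^356 ≡ 1.
Smallest exponent giving 1 is 356.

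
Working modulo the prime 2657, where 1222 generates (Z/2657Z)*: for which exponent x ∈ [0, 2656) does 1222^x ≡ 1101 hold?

Baby-step giant-step with m = ceil(sqrt(2656)) = 52.
Baby table (1222^j mod 2657 for j=0..51):
  0:1  1:1222  2:50  3:2646  4:2500  5:2107  6:121  7:1727
  8:736  9:1326  10:2259  11:2532  12:1356  13:1721  14:1375  15:1026
  16:2325  17:817  18:1999  19:995  20:1641  21:1924  22:2340  23:548
  24:92  25:830  26:1943  27:1645  28:1498  29:2540  30:504  31:2121
  32:1287  33:2427  34:582  35:1785  36:2530  37:1569  38:1621  39:1397
  40:1340  41:768  42:575  43:1202  44:2180  45:1646  46:63  47:2590
  48:493  49:1964  50:737  51:2548
Giant step factor: 1222^(-52) ≡ 1046 (mod 2657).
Scan 1101·1046^i mod 2657 for i = 0, 1, …:
  i=0: 1101   i=1: 1165   i=2: 1684   i=3: 2530
Match at i=3, j=36: x = 3·52 + 36 = 192.

192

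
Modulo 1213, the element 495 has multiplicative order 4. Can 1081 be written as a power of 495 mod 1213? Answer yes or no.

1081 ∈ ⟨495⟩ iff 1081^4 ≡ 1 (mod 1213), since |⟨495⟩| = 4.
1081^4 mod 1213 = 71.
Since 71 ≠ 1, 1081 does not lie in the subgroup.

no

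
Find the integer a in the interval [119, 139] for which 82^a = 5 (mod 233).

Compute 82^119 mod 233 = 143, then multiply by 82 repeatedly:
  82^119=143  82^120=76  82^121=174  82^122=55  82^123=83
  82^124=49  82^125=57  82^126=14  82^127=216  82^128=4
  82^129=95  82^130=101  82^131=127  82^132=162  82^133=3
  82^134=13  82^135=134  82^136=37  82^137=5
Found 5 at exponent 137.

137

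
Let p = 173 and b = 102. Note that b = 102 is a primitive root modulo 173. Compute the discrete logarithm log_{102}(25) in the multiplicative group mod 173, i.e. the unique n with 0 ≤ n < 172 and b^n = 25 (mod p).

74

Baby-step giant-step with m = ceil(sqrt(172)) = 14.
Baby table (102^j mod 173 for j=0..13):
  0:1  1:102  2:24  3:26  4:57  5:105  6:157  7:98
  8:135  9:103  10:126  11:50  12:83  13:162
Giant step factor: 102^(-14) ≡ 35 (mod 173).
Scan 25·35^i mod 173 for i = 0, 1, …:
  i=0: 25   i=1: 10   i=2: 4   i=3: 140
  i=4: 56   i=5: 57
Match at i=5, j=4: n = 5·14 + 4 = 74.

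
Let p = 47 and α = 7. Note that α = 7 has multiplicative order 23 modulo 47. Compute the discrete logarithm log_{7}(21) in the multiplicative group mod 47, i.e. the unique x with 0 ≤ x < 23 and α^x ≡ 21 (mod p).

Successive powers of 7 modulo 47:
  7^0=1  7^1=7  7^2=2  7^3=14  7^4=4  7^5=28
  7^6=8  7^7=9  7^8=16  7^9=18  7^10=32  7^11=36
  7^12=17  7^13=25  7^14=34  7^15=3  7^16=21
So 7^16 ≡ 21 (mod 47), giving x = 16.

16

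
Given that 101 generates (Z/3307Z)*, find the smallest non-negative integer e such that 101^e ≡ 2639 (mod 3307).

Baby-step giant-step with m = ceil(sqrt(3306)) = 58.
Baby table (101^j mod 3307 for j=0..57):
  0:1  1:101  2:280  3:1824  4:2339  5:1442  6:134  7:306
  8:1143  9:3005  10:2568  11:1422  12:1421  13:1320  14:1040  15:2523
  16:184  17:2049  18:1915  19:1609  20:466  21:768  22:1507  23:85
  24:1971  25:651  26:2918  27:395  28:211  29:1469  30:2861  31:1252
  32:786  33:18  34:1818  35:1733  36:3069  37:2418  38:2807  39:2412
  40:2201  41:732  42:1178  43:3233  44:2447  45:2429  46:611  47:2185
  48:2423  49:5  50:505  51:1400  52:2506  53:1774  54:596  55:670
  56:1530  57:2408
Giant step factor: 101^(-58) ≡ 1014 (mod 3307).
Scan 2639·1014^i mod 3307 for i = 0, 1, …:
  i=0: 2639   i=1: 583   i=2: 2516   i=3: 1527
  i=4: 702   i=5: 823   i=6: 1158   i=7: 227
  i=8: 1995   i=9: 2353     …   i=14: 2314
  i=15: 1733
Match at i=15, j=35: e = 15·58 + 35 = 905.

905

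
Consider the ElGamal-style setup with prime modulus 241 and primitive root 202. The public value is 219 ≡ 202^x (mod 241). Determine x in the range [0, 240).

Baby-step giant-step with m = ceil(sqrt(240)) = 16.
Baby table (202^j mod 241 for j=0..15):
  0:1  1:202  2:75  3:208  4:82  5:176  6:125  7:186
  8:217  9:213  10:128  11:69  12:201  13:114  14:133  15:115
Giant step factor: 202^(-16) ≡ 100 (mod 241).
Scan 219·100^i mod 241 for i = 0, 1, …:
  i=0: 219   i=1: 210   i=2: 33   i=3: 167
  i=4: 71   i=5: 111   i=6: 14   i=7: 195
  i=8: 220   i=9: 69
Match at i=9, j=11: x = 9·16 + 11 = 155.

155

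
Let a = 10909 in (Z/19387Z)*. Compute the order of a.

19386

The order of 10909 must divide p − 1 = 19386 = 2 · 3^3 · 359.
Divisors: 1, 2, 3, 6, 9, 18, 27, 54, 359, 718, 1077, 2154, 3231, 6462, 9693, 19386.
Check each in increasing order: 10909^1 ≡ 10909;  10909^2 ≡ 8875;  10909^3 ≡ 18084;  10909^6 ≡ 11140;  10909^9 ≡ 5443;  10909^18 ≡ 2913;  10909^27 ≡ 16280;  10909^54 ≡ 18110;  10909^359 ≡ 12299;  10909^718 ≡ 8027;  10909^1077 ≡ 5469;  10909^2154 ≡ 15207;  10909^3231 ≡ 16240;  10909^6462 ≡ 16239;  10909^9693 ≡ 19386;  10909^19386 ≡ 1.
Smallest exponent giving 1 is 19386.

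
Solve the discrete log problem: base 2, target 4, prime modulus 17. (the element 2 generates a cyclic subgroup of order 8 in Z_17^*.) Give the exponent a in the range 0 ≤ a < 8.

Successive powers of 2 modulo 17:
  2^0=1  2^1=2  2^2=4
So 2^2 ≡ 4 (mod 17), giving a = 2.

2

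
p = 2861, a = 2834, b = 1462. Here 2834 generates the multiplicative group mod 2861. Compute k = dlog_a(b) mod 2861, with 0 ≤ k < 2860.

1208

Baby-step giant-step with m = ceil(sqrt(2860)) = 54.
Baby table (2834^j mod 2861 for j=0..53):
  0:1  1:2834  2:729  3:344  4:2156  5:1869  6:1035  7:665
  8:2072  9:1276  10:2741  11:379  12:1211  13:1635  14:1631  15:1739
  16:1684  17:308  18:267  19:1374  20:95  21:296  22:591  23:1209
  24:1689  25:173  26:1051  27:233  28:2292  29:1058  30:44  31:1673
  32:605  33:831  34:451  35:2128  36:2625  37:650  38:2477  39:1785
  40:442  41:2371  42:1786  43:415  44:239  45:2130  46:2571  47:2108
  48:304  49:375  50:1319  51:1580  52:255  53:1698
Giant step factor: 2834^(-54) ≡ 1267 (mod 2861).
Scan 1462·1267^i mod 2861 for i = 0, 1, …:
  i=0: 1462   i=1: 1287   i=2: 2720   i=3: 1596
  i=4: 2266   i=5: 1439   i=6: 756   i=7: 2278
  i=8: 2338   i=9: 1111     …   i=21: 1933
  i=22: 95
Match at i=22, j=20: k = 22·54 + 20 = 1208.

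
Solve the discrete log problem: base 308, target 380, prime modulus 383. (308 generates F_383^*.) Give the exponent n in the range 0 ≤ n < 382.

Baby-step giant-step with m = ceil(sqrt(382)) = 20.
Baby table (308^j mod 383 for j=0..19):
  0:1  1:308  2:263  3:191  4:229  5:60  6:96  7:77
  8:353  9:335  10:153  11:15  12:24  13:115  14:184  15:371
  16:134  17:291  18:6  19:316
Giant step factor: 308^(-20) ≡ 25 (mod 383).
Scan 380·25^i mod 383 for i = 0, 1, …:
  i=0: 380   i=1: 308
Match at i=1, j=1: n = 1·20 + 1 = 21.

21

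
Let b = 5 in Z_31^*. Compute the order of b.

3

The order of 5 must divide p − 1 = 30 = 2 · 3 · 5.
Divisors: 1, 2, 3, 5, 6, 10, 15, 30.
Check each in increasing order: 5^1 ≡ 5;  5^2 ≡ 25;  5^3 ≡ 1.
Smallest exponent giving 1 is 3.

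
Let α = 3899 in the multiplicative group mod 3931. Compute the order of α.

393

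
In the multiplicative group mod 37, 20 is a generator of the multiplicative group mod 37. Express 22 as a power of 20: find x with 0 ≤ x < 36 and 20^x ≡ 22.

Successive powers of 20 modulo 37:
  20^0=1  20^1=20  20^2=30  20^3=8  20^4=12  20^5=18
  20^6=27  20^7=22
So 20^7 ≡ 22 (mod 37), giving x = 7.

7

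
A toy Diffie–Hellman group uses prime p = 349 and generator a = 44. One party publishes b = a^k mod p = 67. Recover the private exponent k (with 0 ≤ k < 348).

12

Successive powers of 44 modulo 349:
  44^0=1  44^1=44  44^2=191  44^3=28  44^4=185  44^5=113
  44^6=86  44^7=294  44^8=23  44^9=314  44^10=205  44^11=295
  44^12=67
So 44^12 ≡ 67 (mod 349), giving k = 12.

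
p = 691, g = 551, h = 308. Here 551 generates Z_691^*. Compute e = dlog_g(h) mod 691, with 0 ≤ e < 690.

299

Baby-step giant-step with m = ceil(sqrt(690)) = 27.
Baby table (551^j mod 691 for j=0..26):
  0:1  1:551  2:252  3:652  4:623  5:537  6:139  7:579
  8:478  9:107  10:222  11:15  12:664  13:325  14:106  15:362
  16:454  17:12  18:393  19:260  20:223  21:566  22:225  23:286
  24:38  25:208  26:593
Giant step factor: 551^(-27) ≡ 76 (mod 691).
Scan 308·76^i mod 691 for i = 0, 1, …:
  i=0: 308   i=1: 605   i=2: 374   i=3: 93
  i=4: 158   i=5: 261   i=6: 488   i=7: 465
  i=8: 99   i=9: 614   i=10: 367   i=11: 252
Match at i=11, j=2: e = 11·27 + 2 = 299.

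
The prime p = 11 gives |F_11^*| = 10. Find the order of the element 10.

The order of 10 must divide p − 1 = 10 = 2 · 5.
Divisors: 1, 2, 5, 10.
Check each in increasing order: 10^1 ≡ 10;  10^2 ≡ 1.
Smallest exponent giving 1 is 2.

2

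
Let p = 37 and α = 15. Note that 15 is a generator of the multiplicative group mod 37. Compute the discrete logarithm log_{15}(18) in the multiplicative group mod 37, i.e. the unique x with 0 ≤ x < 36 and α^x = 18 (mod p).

29

Successive powers of 15 modulo 37:
  15^0=1  15^1=15  15^2=3  15^3=8  15^4=9  15^5=24
  15^6=27  15^7=35  15^8=7  15^9=31  15^10=21  15^11=19
  15^12=26  15^13=20  15^14=4  15^15=23  15^16=12  15^17=32
  15^18=36  15^19=22  15^20=34  15^21=29  15^22=28  15^23=13
  15^24=10  15^25=2  15^26=30  15^27=6  15^28=16  15^29=18
So 15^29 ≡ 18 (mod 37), giving x = 29.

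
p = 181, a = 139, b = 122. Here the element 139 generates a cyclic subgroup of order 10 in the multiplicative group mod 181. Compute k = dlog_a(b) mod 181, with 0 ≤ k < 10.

Successive powers of 139 modulo 181:
  139^0=1  139^1=139  139^2=135  139^3=122
So 139^3 ≡ 122 (mod 181), giving k = 3.

3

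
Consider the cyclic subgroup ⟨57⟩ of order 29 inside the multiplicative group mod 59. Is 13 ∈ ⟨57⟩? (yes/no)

13 ∈ ⟨57⟩ iff 13^29 ≡ 1 (mod 59), since |⟨57⟩| = 29.
13^29 mod 59 = 58.
Since 58 ≠ 1, 13 does not lie in the subgroup.

no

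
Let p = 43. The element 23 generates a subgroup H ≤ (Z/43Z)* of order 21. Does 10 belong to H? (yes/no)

yes

⟨23⟩ has order 21; its elements mod 43 are {1, 4, 6, 9, 10, 11, 13, 14, 15, 16, 17, 21, 23, 24, 25, 31, 35, 36, 38, 40, 41}.
10 is in this set.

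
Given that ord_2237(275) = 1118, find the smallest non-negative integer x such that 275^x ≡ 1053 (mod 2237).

827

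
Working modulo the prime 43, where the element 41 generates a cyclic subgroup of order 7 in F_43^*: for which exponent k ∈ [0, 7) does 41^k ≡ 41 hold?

1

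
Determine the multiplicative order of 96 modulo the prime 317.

158

The order of 96 must divide p − 1 = 316 = 2^2 · 79.
Divisors: 1, 2, 4, 79, 158, 316.
Check each in increasing order: 96^1 ≡ 96;  96^2 ≡ 23;  96^4 ≡ 212;  96^79 ≡ 316;  96^158 ≡ 1.
Smallest exponent giving 1 is 158.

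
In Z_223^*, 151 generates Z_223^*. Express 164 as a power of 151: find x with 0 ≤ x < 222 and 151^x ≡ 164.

Baby-step giant-step with m = ceil(sqrt(222)) = 15.
Baby table (151^j mod 223 for j=0..14):
  0:1  1:151  2:55  3:54  4:126  5:71  6:17  7:114
  8:43  9:26  10:135  11:92  12:66  13:154  14:62
Giant step factor: 151^(-15) ≡ 167 (mod 223).
Scan 164·167^i mod 223 for i = 0, 1, …:
  i=0: 164   i=1: 182   i=2: 66
Match at i=2, j=12: x = 2·15 + 12 = 42.

42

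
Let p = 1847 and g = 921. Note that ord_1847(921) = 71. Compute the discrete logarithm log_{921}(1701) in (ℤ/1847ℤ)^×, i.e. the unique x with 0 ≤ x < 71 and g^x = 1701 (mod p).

Baby-step giant-step with m = ceil(sqrt(71)) = 9.
Baby table (921^j mod 1847 for j=0..8):
  0:1  1:921  2:468  3:677  4:1078  5:999  6:273  7:241
  8:321
Giant step factor: 921^(-9) ≡ 519 (mod 1847).
Scan 1701·519^i mod 1847 for i = 0, 1, …:
  i=0: 1701   i=1: 1800   i=2: 1465   i=3: 1218
  i=4: 468
Match at i=4, j=2: x = 4·9 + 2 = 38.

38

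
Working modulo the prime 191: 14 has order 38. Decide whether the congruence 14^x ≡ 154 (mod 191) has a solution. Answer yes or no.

154 ∈ ⟨14⟩ iff 154^38 ≡ 1 (mod 191), since |⟨14⟩| = 38.
154^38 mod 191 = 1.
Since 1 = 1, 154 lies in the subgroup.

yes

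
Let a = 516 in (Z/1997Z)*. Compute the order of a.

The order of 516 must divide p − 1 = 1996 = 2^2 · 499.
Divisors: 1, 2, 4, 499, 998, 1996.
Check each in increasing order: 516^1 ≡ 516;  516^2 ≡ 655;  516^4 ≡ 1667;  516^499 ≡ 1.
Smallest exponent giving 1 is 499.

499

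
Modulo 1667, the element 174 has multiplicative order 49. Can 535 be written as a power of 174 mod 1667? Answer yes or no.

535 ∈ ⟨174⟩ iff 535^49 ≡ 1 (mod 1667), since |⟨174⟩| = 49.
535^49 mod 1667 = 1.
Since 1 = 1, 535 lies in the subgroup.

yes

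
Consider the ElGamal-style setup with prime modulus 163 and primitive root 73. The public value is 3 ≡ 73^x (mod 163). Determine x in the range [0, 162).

145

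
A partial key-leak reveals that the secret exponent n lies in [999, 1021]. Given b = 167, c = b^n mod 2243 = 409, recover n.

1019

Compute 167^999 mod 2243 = 1986, then multiply by 167 repeatedly:
  167^999=1986  167^1000=1941  167^1001=1155  167^1002=2230  167^1003=72
  167^1004=809  167^1005=523  167^1006=2107  167^1007=1961  167^1008=9
  167^1009=1503  167^1010=2028  167^1011=2226  167^1012=1647  167^1013=1403
  167^1014=1029  167^1015=1375  167^1016=839  167^1017=1047  167^1018=2138
  167^1019=409
Found 409 at exponent 1019.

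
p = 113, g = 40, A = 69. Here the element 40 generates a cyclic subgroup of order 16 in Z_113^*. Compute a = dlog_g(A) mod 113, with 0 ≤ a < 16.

Successive powers of 40 modulo 113:
  40^0=1  40^1=40  40^2=18  40^3=42  40^4=98  40^5=78
  40^6=69
So 40^6 ≡ 69 (mod 113), giving a = 6.

6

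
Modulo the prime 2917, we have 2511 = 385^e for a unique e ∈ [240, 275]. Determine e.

251

Compute 385^240 mod 2917 = 826, then multiply by 385 repeatedly:
  385^240=826  385^241=57  385^242=1526  385^243=1193  385^244=1336
  385^245=968  385^246=2221  385^247=404  385^248=939  385^249=2724
  385^250=1537  385^251=2511
Found 2511 at exponent 251.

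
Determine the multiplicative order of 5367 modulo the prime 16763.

The order of 5367 must divide p − 1 = 16762 = 2 · 17^2 · 29.
Divisors: 1, 2, 17, 29, 34, 58, 289, 493, 578, 986, 8381, 16762.
Check each in increasing order: 5367^1 ≡ 5367;  5367^2 ≡ 5855;  5367^17 ≡ 16185;  5367^29 ≡ 3623;  5367^34 ≡ 15587;  5367^58 ≡ 700;  5367^289 ≡ 12237;  5367^493 ≡ 1.
Smallest exponent giving 1 is 493.

493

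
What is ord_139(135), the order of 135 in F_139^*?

The order of 135 must divide p − 1 = 138 = 2 · 3 · 23.
Divisors: 1, 2, 3, 6, 23, 46, 69, 138.
Check each in increasing order: 135^1 ≡ 135;  135^2 ≡ 16;  135^3 ≡ 75;  135^6 ≡ 65;  135^23 ≡ 43;  135^46 ≡ 42;  135^69 ≡ 138;  135^138 ≡ 1.
Smallest exponent giving 1 is 138.

138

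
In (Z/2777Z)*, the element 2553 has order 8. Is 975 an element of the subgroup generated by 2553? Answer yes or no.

no

⟨2553⟩ has order 8; its elements mod 2777 are {1, 190, 224, 905, 1872, 2553, 2587, 2776}.
975 is not in this set.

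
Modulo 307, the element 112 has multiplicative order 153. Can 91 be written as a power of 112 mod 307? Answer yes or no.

no

91 ∈ ⟨112⟩ iff 91^153 ≡ 1 (mod 307), since |⟨112⟩| = 153.
91^153 mod 307 = 306.
Since 306 ≠ 1, 91 does not lie in the subgroup.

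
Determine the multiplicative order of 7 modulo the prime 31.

15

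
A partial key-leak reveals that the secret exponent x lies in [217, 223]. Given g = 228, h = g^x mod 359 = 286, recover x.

Compute 228^217 mod 359 = 286, then multiply by 228 repeatedly:
  228^217=286
Found 286 at exponent 217.

217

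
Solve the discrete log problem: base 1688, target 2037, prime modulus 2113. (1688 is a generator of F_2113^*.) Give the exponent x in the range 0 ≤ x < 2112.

Baby-step giant-step with m = ceil(sqrt(2112)) = 46.
Baby table (1688^j mod 2113 for j=0..45):
  0:1  1:1688  2:1020  3:1778  4:804  5:606  6:236  7:1124
  8:1951  9:1234  10:1687  11:1445  12:758  13:1139  14:1915  15:1743
  16:888  17:827  18:1396  19:453  20:1871  21:1426  22:381  23:776
  24:1941  25:1258  26:2052  27:569  28:1170  29:1418  30:1668  31:1068
  32:395  33:1165  34:1430  35:794  36:630  37:601  38:248  39:250
  40:1513  41:1440  42:770  43:265  44:1477  45:1949
Giant step factor: 1688^(-46) ≡ 510 (mod 2113).
Scan 2037·510^i mod 2113 for i = 0, 1, …:
  i=0: 2037   i=1: 1387   i=2: 1628   i=3: 1984
  i=4: 1826   i=5: 1540   i=6: 1477
Match at i=6, j=44: x = 6·46 + 44 = 320.

320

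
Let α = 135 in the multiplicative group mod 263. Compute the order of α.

262

The order of 135 must divide p − 1 = 262 = 2 · 131.
Divisors: 1, 2, 131, 262.
Check each in increasing order: 135^1 ≡ 135;  135^2 ≡ 78;  135^131 ≡ 262;  135^262 ≡ 1.
Smallest exponent giving 1 is 262.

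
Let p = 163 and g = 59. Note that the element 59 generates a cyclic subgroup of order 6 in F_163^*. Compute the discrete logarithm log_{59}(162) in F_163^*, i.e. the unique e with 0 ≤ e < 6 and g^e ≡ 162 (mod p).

3

Successive powers of 59 modulo 163:
  59^0=1  59^1=59  59^2=58  59^3=162
So 59^3 ≡ 162 (mod 163), giving e = 3.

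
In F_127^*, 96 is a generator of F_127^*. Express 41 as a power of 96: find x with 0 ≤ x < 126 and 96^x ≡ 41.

Baby-step giant-step with m = ceil(sqrt(126)) = 12.
Baby table (96^j mod 127 for j=0..11):
  0:1  1:96  2:72  3:54  4:104  5:78  6:122  7:28
  8:21  9:111  10:115  11:118
Giant step factor: 96^(-12) ≡ 61 (mod 127).
Scan 41·61^i mod 127 for i = 0, 1, …:
  i=0: 41   i=1: 88   i=2: 34   i=3: 42
  i=4: 22   i=5: 72
Match at i=5, j=2: x = 5·12 + 2 = 62.

62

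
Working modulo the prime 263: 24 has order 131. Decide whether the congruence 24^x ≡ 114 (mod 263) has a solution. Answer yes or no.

no

114 ∈ ⟨24⟩ iff 114^131 ≡ 1 (mod 263), since |⟨24⟩| = 131.
114^131 mod 263 = 262.
Since 262 ≠ 1, 114 does not lie in the subgroup.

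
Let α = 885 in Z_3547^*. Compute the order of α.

The order of 885 must divide p − 1 = 3546 = 2 · 3^2 · 197.
Divisors: 1, 2, 3, 6, 9, 18, 197, 394, 591, 1182, 1773, 3546.
Check each in increasing order: 885^1 ≡ 885;  885^2 ≡ 2885;  885^3 ≡ 2932;  885^6 ≡ 2243;  885^9 ≡ 338;  885^18 ≡ 740;  885^197 ≡ 2370;  885^394 ≡ 1999;  885^591 ≡ 2385;  885^1182 ≡ 2384;  885^1773 ≡ 3546;  885^3546 ≡ 1.
Smallest exponent giving 1 is 3546.

3546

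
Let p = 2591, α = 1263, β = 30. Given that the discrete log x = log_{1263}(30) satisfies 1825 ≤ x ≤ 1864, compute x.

1830

Compute 1263^1825 mod 2591 = 2379, then multiply by 1263 repeatedly:
  1263^1825=2379  1263^1826=1708  1263^1827=1492  1263^1828=739  1263^1829=597
  1263^1830=30
Found 30 at exponent 1830.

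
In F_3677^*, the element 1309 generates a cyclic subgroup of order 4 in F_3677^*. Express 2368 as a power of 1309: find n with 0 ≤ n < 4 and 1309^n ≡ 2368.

Successive powers of 1309 modulo 3677:
  1309^0=1  1309^1=1309  1309^2=3676  1309^3=2368
So 1309^3 ≡ 2368 (mod 3677), giving n = 3.

3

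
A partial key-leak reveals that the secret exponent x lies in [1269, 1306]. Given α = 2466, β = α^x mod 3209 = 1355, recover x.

1278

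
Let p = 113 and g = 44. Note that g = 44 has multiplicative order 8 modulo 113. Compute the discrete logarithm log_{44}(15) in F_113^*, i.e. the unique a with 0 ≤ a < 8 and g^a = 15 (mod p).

Successive powers of 44 modulo 113:
  44^0=1  44^1=44  44^2=15
So 44^2 ≡ 15 (mod 113), giving a = 2.

2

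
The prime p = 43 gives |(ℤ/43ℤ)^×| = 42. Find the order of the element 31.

21

The order of 31 must divide p − 1 = 42 = 2 · 3 · 7.
Divisors: 1, 2, 3, 6, 7, 14, 21, 42.
Check each in increasing order: 31^1 ≡ 31;  31^2 ≡ 15;  31^3 ≡ 35;  31^6 ≡ 21;  31^7 ≡ 6;  31^14 ≡ 36;  31^21 ≡ 1.
Smallest exponent giving 1 is 21.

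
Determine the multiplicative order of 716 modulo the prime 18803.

1343

The order of 716 must divide p − 1 = 18802 = 2 · 7 · 17 · 79.
Divisors: 1, 2, 7, 14, 17, 34, 79, 119, 158, 238, 553, 1106, 1343, 2686, 9401, 18802.
Check each in increasing order: 716^1 ≡ 716;  716^2 ≡ 4975;  716^7 ≡ 10029;  716^14 ≡ 3594;  716^17 ≡ 14426;  716^34 ≡ 16675;  716^79 ≡ 17219;  716^119 ≡ 12024;  716^158 ≡ 8257;  716^238 ≡ 309;  716^553 ≡ 4628;  716^1106 ≡ 1767;  716^1343 ≡ 1.
Smallest exponent giving 1 is 1343.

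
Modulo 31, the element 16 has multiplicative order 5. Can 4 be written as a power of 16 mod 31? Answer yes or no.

4 ∈ ⟨16⟩ iff 4^5 ≡ 1 (mod 31), since |⟨16⟩| = 5.
4^5 mod 31 = 1.
Since 1 = 1, 4 lies in the subgroup.

yes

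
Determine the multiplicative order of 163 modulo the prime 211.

105

The order of 163 must divide p − 1 = 210 = 2 · 3 · 5 · 7.
Divisors: 1, 2, 3, 5, 6, 7, 10, 14, 15, 21, 30, 35, 42, 70, 105, 210.
Check each in increasing order: 163^1 ≡ 163;  163^2 ≡ 194;  163^3 ≡ 183;  163^5 ≡ 54;  163^6 ≡ 151;  163^7 ≡ 137;  163^10 ≡ 173;  163^14 ≡ 201;  163^15 ≡ 58;  163^21 ≡ 107;  163^30 ≡ 199;  163^35 ≡ 196;  163^42 ≡ 55;  163^70 ≡ 14;  163^105 ≡ 1.
Smallest exponent giving 1 is 105.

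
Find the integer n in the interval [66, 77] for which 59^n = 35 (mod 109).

76

Compute 59^66 mod 109 = 71, then multiply by 59 repeatedly:
  59^66=71  59^67=47  59^68=48  59^69=107  59^70=100
  59^71=14  59^72=63  59^73=11  59^74=104  59^75=32
  59^76=35
Found 35 at exponent 76.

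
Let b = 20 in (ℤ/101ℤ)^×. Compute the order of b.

The order of 20 must divide p − 1 = 100 = 2^2 · 5^2.
Divisors: 1, 2, 4, 5, 10, 20, 25, 50, 100.
Check each in increasing order: 20^1 ≡ 20;  20^2 ≡ 97;  20^4 ≡ 16;  20^5 ≡ 17;  20^10 ≡ 87;  20^20 ≡ 95;  20^25 ≡ 100;  20^50 ≡ 1.
Smallest exponent giving 1 is 50.

50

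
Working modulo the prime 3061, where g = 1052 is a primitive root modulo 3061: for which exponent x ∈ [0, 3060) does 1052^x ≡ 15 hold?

Baby-step giant-step with m = ceil(sqrt(3060)) = 56.
Baby table (1052^j mod 3061 for j=0..55):
  0:1  1:1052  2:1683  3:1258  4:1064  5:2063  6:27  7:855
  8:2587  9:295  10:1179  11:603  12:729  13:1658  14:2507  15:1843
  16:1223  17:976  18:1317  19:1912  20:347  21:785  22:2411  23:1864
  24:1888  25:2648  26:186  27:2829  28:816  29:1352  30:2000  31:1093
  32:1961  33:2919  34:605  35:2833  36:1963  37:1962  38:910  39:2288
  40:1030  41:3027  42:964  43:937  44:82  45:556  46:261  47:2143
  48:1540  49:811  50:2214  51:2768  52:925  53:2763  54:1787  55:470
Giant step factor: 1052^(-56) ≡ 588 (mod 3061).
Scan 15·588^i mod 3061 for i = 0, 1, …:
  i=0: 15   i=1: 2698   i=2: 826   i=3: 2050
  i=4: 2427   i=5: 650   i=6: 2636   i=7: 1102
  i=8: 2105   i=9: 1096     …   i=31: 2386
  i=32: 1030
Match at i=32, j=40: x = 32·56 + 40 = 1832.

1832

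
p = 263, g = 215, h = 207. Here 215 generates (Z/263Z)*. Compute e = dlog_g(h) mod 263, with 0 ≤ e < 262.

98

Baby-step giant-step with m = ceil(sqrt(262)) = 17.
Baby table (215^j mod 263 for j=0..16):
  0:1  1:215  2:200  3:131  4:24  5:163  6:66  7:251
  8:50  9:230  10:6  11:238  12:148  13:260  14:144  15:189
  16:133
Giant step factor: 215^(-17) ≡ 84 (mod 263).
Scan 207·84^i mod 263 for i = 0, 1, …:
  i=0: 207   i=1: 30   i=2: 153   i=3: 228
  i=4: 216   i=5: 260
Match at i=5, j=13: e = 5·17 + 13 = 98.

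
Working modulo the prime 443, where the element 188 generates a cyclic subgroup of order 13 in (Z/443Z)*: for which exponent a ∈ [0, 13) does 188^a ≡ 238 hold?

12

Successive powers of 188 modulo 443:
  188^0=1  188^1=188  188^2=347  188^3=115  188^4=356  188^5=35
  188^6=378  188^7=184  188^8=38  188^9=56  188^10=339  188^11=383
  188^12=238
So 188^12 ≡ 238 (mod 443), giving a = 12.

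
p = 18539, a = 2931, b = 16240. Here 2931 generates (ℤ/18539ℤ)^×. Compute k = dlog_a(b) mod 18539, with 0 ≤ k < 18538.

Baby-step giant-step with m = ceil(sqrt(18538)) = 137.
Baby table (2931^j mod 18539 for j=0..136):
  0:1  1:2931  2:7204  3:17542  4:6955  5:10744  6:11442  7:17990
  8:3774  9:12350  10:9722  11:739  12:15485  13:3063  14:4777  15:4442
  16:5124  17:1854  18:2147  19:8136  20:5462  21:9965  22:8490  23:4852
  24:1799  25:7793  26:1235  27:4680  28:16759  29:10818  30:5868  31:13455
  32:4152  33:7928  34:7601  35:13192  36:11937  37:4254  38:10266  39:849
  40:4193  41:16865  42:6341  43:9393  44:468  45:18361  46:15913  47:15418
  48:10615  49:4123  50:15624  51:2614  52:5027  53:14171  54:7841  55:12150
  56:16770  57:5981  58:10956  59:2488  60:6501  61:14878  62:3690  63:7153
  64:16373  65:10331  66:5974  67:8978  68:7677  69:13480  70:3271  71:2638
  72:1215  73:1677  74:2452  75:12219  76:15080  77:2504  78:16319  79:369
  80:6277  81:7199  82:2887  83:8013  84:15729  85:13745  86:1348  87:2181
  88:15095  89:9391  90:13145  91:3953  92:17907  93:1508  94:7666  95:18317
  96:16722  97:13605  98:17405  99:13266  100:6363  101:18258  102:10644  103:14966
  104:2072  105:10779  106:2793  107:10584  108:5957  109:14768  110:14982  111:11890
  112:14809  113:5380  114:10630  115:11010  116:12450  117:6198  118:16657  119:8480
  120:12620  121:3915  122:17763  123:5841  124:8474  125:13573  126:16308  127:5206
  128:1189  129:18166  130:538  131:1063  132:1101  133:1245  134:15451  135:14643
  136:848
Giant step factor: 2931^(-137) ≡ 5832 (mod 18539).
Scan 16240·5832^i mod 18539 for i = 0, 1, …:
  i=0: 16240   i=1: 14468   i=2: 6387   i=3: 4133
  i=4: 2956   i=5: 16661   i=6: 4053   i=7: 18410
  i=8: 7771   i=9: 11156     …   i=53: 8928
  i=54: 10584
Match at i=54, j=107: k = 54·137 + 107 = 7505.

7505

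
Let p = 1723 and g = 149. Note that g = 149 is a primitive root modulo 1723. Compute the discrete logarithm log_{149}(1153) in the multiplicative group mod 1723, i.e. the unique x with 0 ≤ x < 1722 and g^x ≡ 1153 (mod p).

Baby-step giant-step with m = ceil(sqrt(1722)) = 42.
Baby table (149^j mod 1723 for j=0..41):
  0:1  1:149  2:1525  3:1512  4:1298  5:426  6:1446  7:79
  8:1433  9:1588  10:561  11:885  12:917  13:516  14:1072  15:1212
  16:1396  17:1244  18:995  19:77  20:1135  21:261  22:983  23:12
  24:65  25:1070  26:914  27:69  28:1666  29:122  30:948  31:1689
  32:103  33:1563  34:282  35:666  36:1023  37:803  38:760  39:1245
  40:1144  41:1602
Giant step factor: 149^(-42) ≡ 703 (mod 1723).
Scan 1153·703^i mod 1723 for i = 0, 1, …:
  i=0: 1153   i=1: 749   i=2: 1032   i=3: 113
  i=4: 181   i=5: 1464   i=6: 561
Match at i=6, j=10: x = 6·42 + 10 = 262.

262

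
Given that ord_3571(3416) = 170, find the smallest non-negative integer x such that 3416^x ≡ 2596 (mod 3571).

Successive powers of 3416 modulo 3571:
  3416^0=1  3416^1=3416  3416^2=2599  3416^3=678  3416^4=2040  3416^5=1619
  3416^6=2596
So 3416^6 ≡ 2596 (mod 3571), giving x = 6.

6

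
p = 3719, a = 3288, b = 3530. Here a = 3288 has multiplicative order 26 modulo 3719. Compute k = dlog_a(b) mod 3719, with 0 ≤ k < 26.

Successive powers of 3288 modulo 3719:
  3288^0=1  3288^1=3288  3288^2=3530
So 3288^2 ≡ 3530 (mod 3719), giving k = 2.

2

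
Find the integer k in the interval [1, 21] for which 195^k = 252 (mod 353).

Compute 195^1 mod 353 = 195, then multiply by 195 repeatedly:
  195^1=195  195^2=254  195^3=110  195^4=270  195^5=53
  195^6=98  195^7=48  195^8=182  195^9=190  195^10=338
  195^11=252
Found 252 at exponent 11.

11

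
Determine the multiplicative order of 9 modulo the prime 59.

29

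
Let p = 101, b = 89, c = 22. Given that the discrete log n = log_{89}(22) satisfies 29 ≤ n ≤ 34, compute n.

Compute 89^29 mod 101 = 7, then multiply by 89 repeatedly:
  89^29=7  89^30=17  89^31=99  89^32=24  89^33=15
  89^34=22
Found 22 at exponent 34.

34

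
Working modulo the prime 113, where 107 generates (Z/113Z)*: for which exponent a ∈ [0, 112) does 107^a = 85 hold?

24

Successive powers of 107 modulo 113:
  107^0=1  107^1=107  107^2=36  107^3=10  107^4=53  107^5=21
  107^6=100  107^7=78  107^8=97  107^9=96  107^10=102  107^11=66
  107^12=56  107^13=3  107^14=95  107^15=108  107^16=30  107^17=46
  107^18=63  107^19=74  107^20=8  107^21=65  107^22=62  107^23=80
  107^24=85
So 107^24 ≡ 85 (mod 113), giving a = 24.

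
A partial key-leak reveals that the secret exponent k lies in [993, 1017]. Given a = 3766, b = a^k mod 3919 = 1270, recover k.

1008

Compute 3766^993 mod 3919 = 1268, then multiply by 3766 repeatedly:
  3766^993=1268  3766^994=1946  3766^995=106  3766^996=3377  3766^997=627
  3766^998=2044  3766^999=788  3766^1000=925  3766^1001=3478  3766^1002=850
  3766^1003=3196  3766^1004=887  3766^1005=1454  3766^1006=921  3766^1007=171
  3766^1008=1270
Found 1270 at exponent 1008.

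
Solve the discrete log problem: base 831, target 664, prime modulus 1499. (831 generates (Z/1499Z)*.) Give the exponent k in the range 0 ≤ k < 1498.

73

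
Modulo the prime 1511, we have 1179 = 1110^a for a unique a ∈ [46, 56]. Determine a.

Compute 1110^46 mod 1511 = 1179, then multiply by 1110 repeatedly:
  1110^46=1179
Found 1179 at exponent 46.

46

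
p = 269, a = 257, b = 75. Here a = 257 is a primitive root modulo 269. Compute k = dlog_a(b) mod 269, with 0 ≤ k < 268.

Baby-step giant-step with m = ceil(sqrt(268)) = 17.
Baby table (257^j mod 269 for j=0..16):
  0:1  1:257  2:144  3:155  4:23  5:262  6:84  7:68
  8:260  9:108  10:49  11:219  12:62  13:63  14:51  15:195
  16:81
Giant step factor: 257^(-17) ≡ 194 (mod 269).
Scan 75·194^i mod 269 for i = 0, 1, …:
  i=0: 75   i=1: 24   i=2: 83   i=3: 231
  i=4: 160   i=5: 105   i=6: 195
Match at i=6, j=15: k = 6·17 + 15 = 117.

117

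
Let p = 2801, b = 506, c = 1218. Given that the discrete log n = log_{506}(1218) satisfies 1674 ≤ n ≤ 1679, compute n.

1674

Compute 506^1674 mod 2801 = 1218, then multiply by 506 repeatedly:
  506^1674=1218
Found 1218 at exponent 1674.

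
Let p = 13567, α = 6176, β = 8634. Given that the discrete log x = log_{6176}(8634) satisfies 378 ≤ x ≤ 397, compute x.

378

Compute 6176^378 mod 13567 = 8634, then multiply by 6176 repeatedly:
  6176^378=8634
Found 8634 at exponent 378.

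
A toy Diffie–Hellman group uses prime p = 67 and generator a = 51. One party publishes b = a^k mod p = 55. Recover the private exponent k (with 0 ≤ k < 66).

2

Successive powers of 51 modulo 67:
  51^0=1  51^1=51  51^2=55
So 51^2 ≡ 55 (mod 67), giving k = 2.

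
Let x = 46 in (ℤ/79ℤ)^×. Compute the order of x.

The order of 46 must divide p − 1 = 78 = 2 · 3 · 13.
Divisors: 1, 2, 3, 6, 13, 26, 39, 78.
Check each in increasing order: 46^1 ≡ 46;  46^2 ≡ 62;  46^3 ≡ 8;  46^6 ≡ 64;  46^13 ≡ 1.
Smallest exponent giving 1 is 13.

13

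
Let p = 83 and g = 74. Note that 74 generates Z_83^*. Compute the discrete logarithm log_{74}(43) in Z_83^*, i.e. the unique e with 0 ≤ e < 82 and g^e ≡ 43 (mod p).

19

Successive powers of 74 modulo 83:
  74^0=1  74^1=74  74^2=81  74^3=18  74^4=4  74^5=47
  74^6=75  74^7=72  74^8=16  74^9=22  74^10=51  74^11=39
  74^12=64  74^13=5  74^14=38  74^15=73  74^16=7  74^17=20
  74^18=69  74^19=43
So 74^19 ≡ 43 (mod 83), giving e = 19.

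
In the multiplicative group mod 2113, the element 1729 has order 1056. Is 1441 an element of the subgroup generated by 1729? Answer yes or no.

1441 ∈ ⟨1729⟩ iff 1441^1056 ≡ 1 (mod 2113), since |⟨1729⟩| = 1056.
1441^1056 mod 2113 = 2112.
Since 2112 ≠ 1, 1441 does not lie in the subgroup.

no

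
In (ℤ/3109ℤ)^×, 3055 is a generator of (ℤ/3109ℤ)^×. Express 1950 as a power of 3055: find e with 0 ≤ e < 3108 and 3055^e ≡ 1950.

Baby-step giant-step with m = ceil(sqrt(3108)) = 56.
Baby table (3055^j mod 3109 for j=0..55):
  0:1  1:3055  2:2916  3:1095  4:3050  5:77  6:2060  7:684
  8:372  9:1675  10:2820  11:61  12:2924  13:663  14:1506  15:2619
  16:1588  17:1300  18:1307  19:929  20:2687  21:1025  22:612  23:1151
  24:26  25:1705  26:1200  27:489  28:1575  29:2002  30:707  31:2239
  32:345  33:24  34:1813  35:1586  36:1408  37:1693  38:1848  39:2805
  40:871  41:2710  42:2892  43:2391  44:1464  45:1778  46:367  47:1945
  48:676  49:804  50:110  51:278  52:533  53:2308  54:2837  55:2252
Giant step factor: 3055^(-56) ≡ 1106 (mod 3109).
Scan 1950·1106^i mod 3109 for i = 0, 1, …:
  i=0: 1950   i=1: 2163   i=2: 1457   i=3: 980
  i=4: 1948   i=5: 3060   i=6: 1768   i=7: 2956
  i=8: 1777   i=9: 474   i=10: 1932   i=11: 909
  i=12: 1147   i=13: 110
Match at i=13, j=50: e = 13·56 + 50 = 778.

778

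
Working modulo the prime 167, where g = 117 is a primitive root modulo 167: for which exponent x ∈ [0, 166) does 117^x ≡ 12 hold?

Baby-step giant-step with m = ceil(sqrt(166)) = 13.
Baby table (117^j mod 167 for j=0..12):
  0:1  1:117  2:162  3:83  4:25  5:86  6:42  7:71
  8:124  9:146  10:48  11:105  12:94
Giant step factor: 117^(-13) ≡ 160 (mod 167).
Scan 12·160^i mod 167 for i = 0, 1, …:
  i=0: 12   i=1: 83
Match at i=1, j=3: x = 1·13 + 3 = 16.

16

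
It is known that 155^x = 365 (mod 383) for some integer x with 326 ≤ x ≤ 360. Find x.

335

Compute 155^326 mod 383 = 161, then multiply by 155 repeatedly:
  155^326=161  155^327=60  155^328=108  155^329=271  155^330=258
  155^331=158  155^332=361  155^333=37  155^334=373  155^335=365
Found 365 at exponent 335.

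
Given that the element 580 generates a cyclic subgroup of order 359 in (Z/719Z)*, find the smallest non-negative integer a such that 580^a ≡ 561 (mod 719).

Baby-step giant-step with m = ceil(sqrt(359)) = 19.
Baby table (580^j mod 719 for j=0..18):
  0:1  1:580  2:627  3:565  4:555  5:507  6:708  7:91
  8:293  9:256  10:366  11:175  12:121  13:437  14:372  15:60
  16:288  17:232  18:107
Giant step factor: 580^(-19) ≡ 35 (mod 719).
Scan 561·35^i mod 719 for i = 0, 1, …:
  i=0: 561   i=1: 222   i=2: 580
Match at i=2, j=1: a = 2·19 + 1 = 39.

39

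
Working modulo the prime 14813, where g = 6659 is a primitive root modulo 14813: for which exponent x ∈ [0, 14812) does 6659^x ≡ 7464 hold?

2714

Baby-step giant-step with m = ceil(sqrt(14812)) = 122.
Baby table (6659^j mod 14813 for j=0..121):
  0:1  1:6659  2:6972  3:2606  4:7331  5:8294  6:6882  7:10629
  8:1997  9:10762  10:13677  11:4819  12:4763  13:2184  14:11703  15:13897
  16:3312  17:12864  18:12610  19:9906  20:1765  21:6426  22:10790  23:7560
  24:7466  25:3666  26:70  27:6927  28:14024  29:4664  30:9528  31:2873
  32:7724  33:3380  34:6473  35:12690  36:9358  37:11444  38:7524  39:4750
  40:4495  41:9945  42:9645  43:11700  44:8733  45:12022  46:5046  47:5430
  48:14650  49:10745  50:4165  51:4799  52:4900  53:10874  54:4022  55:594
  56:375  57:8541  58:7412  59:14405  60:8720  61:14333  62:3288  63:1178
  64:8225  65:6614  66:3577  67:14752  68:8565  69:4285  70:3977  71:12012
  72:12521  73:9775  74:3403  75:11500  76:10103  77:10044  78:2301  79:5717
  80:93  81:11954  82:11437  83:5350  84:385  85:1066  86:3067  87:10839
  88:7965  89:8395  90:12856  91:3777  92:13382  93:10543  94:7030  95:3690
  96:11756  97:11312  98:2503  99:2852  100:1202  101:5098  102:10999  103:6869
  104:12940  105:239  106:6510  107:7252  108:688  109:4175  110:12137  111:555
  112:7308  113:3267  114:9469  115:9943  116:11140  117:12569  118:3521  119:12173
  120:3271  121:6479
Giant step factor: 6659^(-122) ≡ 12995 (mod 14813).
Scan 7464·12995^i mod 14813 for i = 0, 1, …:
  i=0: 7464   i=1: 13969   i=2: 8653   i=3: 252
  i=4: 1067   i=5: 697   i=6: 6772   i=7: 12920
  i=8: 4858   i=9: 11517     …   i=21: 9039
  i=22: 9528
Match at i=22, j=30: x = 22·122 + 30 = 2714.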